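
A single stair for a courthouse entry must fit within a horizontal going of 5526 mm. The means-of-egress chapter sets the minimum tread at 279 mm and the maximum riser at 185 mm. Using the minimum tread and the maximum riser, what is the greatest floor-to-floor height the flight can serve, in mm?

3700 mm

5526 / 279 = 19.81, so 19 treads fit.
Risers = treads + 1 = 20.
Maximum height = 20 × 185 = 3700 mm.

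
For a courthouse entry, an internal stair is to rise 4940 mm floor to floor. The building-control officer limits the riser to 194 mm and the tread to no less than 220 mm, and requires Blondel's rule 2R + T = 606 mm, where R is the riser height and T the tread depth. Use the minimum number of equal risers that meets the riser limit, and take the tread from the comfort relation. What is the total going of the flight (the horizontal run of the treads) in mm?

5650 mm

At most 194 each: 4940/194 = 25.46, giving 26 risers.
Each riser is 4940/26 = 190 mm (≤ 194 mm).
From 2R + T = 606: T = 606 − 380 = 226 mm.
Going = (26 − 1) × 226 = 5650 mm.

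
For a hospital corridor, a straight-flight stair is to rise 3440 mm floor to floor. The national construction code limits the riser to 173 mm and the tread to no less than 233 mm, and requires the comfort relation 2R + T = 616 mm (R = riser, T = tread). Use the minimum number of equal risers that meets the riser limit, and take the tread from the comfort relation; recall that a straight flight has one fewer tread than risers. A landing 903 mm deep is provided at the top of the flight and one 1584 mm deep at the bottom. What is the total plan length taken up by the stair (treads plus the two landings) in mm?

7655 mm

At most 173 each: 3440/173 = 19.88, giving 20 risers.
Each riser is 3440/20 = 172 mm (≤ 173 mm).
Tread T = 616 − 2 × 172 = 272 mm (≥ 233 mm).
Going = (20 − 1) × 272 = 5168 mm.
Enclosure = 5168 + 903 + 1584 = 7655 mm.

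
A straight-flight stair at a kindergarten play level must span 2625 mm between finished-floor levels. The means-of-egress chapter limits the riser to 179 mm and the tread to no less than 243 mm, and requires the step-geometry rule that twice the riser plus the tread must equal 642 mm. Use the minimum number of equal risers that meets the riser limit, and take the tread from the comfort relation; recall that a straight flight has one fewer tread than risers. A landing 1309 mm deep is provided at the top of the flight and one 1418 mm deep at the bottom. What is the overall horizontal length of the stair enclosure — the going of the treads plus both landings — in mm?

6815 mm

⌈2625/179⌉ = 15 risers.
Riser R = 2625 / 15 = 175 mm, within the 179 mm limit.
Tread T = 642 − 2 × 175 = 292 mm (≥ 243 mm).
Going = (15 − 1) × 292 = 4088 mm.
Add landings: 4088 + 1309 + 1418 = 6815 mm.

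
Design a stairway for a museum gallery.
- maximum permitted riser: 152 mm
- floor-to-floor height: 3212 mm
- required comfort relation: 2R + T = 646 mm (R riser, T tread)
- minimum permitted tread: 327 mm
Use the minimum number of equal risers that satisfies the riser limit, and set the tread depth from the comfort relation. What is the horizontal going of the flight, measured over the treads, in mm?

At most 152 each: 3212/152 = 21.13, giving 22 risers.
Each riser is 3212/22 = 146 mm (≤ 152 mm).
T = 646 − 2·146 = 354 mm, which satisfies the 327 mm minimum.
Treads = 22 − 1 = 21; going = 21 × 354 = 7434 mm.

7434 mm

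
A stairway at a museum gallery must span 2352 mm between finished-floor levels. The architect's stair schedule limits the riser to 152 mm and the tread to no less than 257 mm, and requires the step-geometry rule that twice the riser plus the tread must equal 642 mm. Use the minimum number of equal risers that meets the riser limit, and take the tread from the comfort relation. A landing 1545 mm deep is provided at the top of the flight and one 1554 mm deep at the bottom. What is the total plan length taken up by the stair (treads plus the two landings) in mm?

8319 mm

⌈2352/152⌉ = 16 risers.
Each riser is 2352/16 = 147 mm (≤ 152 mm).
From 2R + T = 642: T = 642 − 294 = 348 mm.
16 risers give 15 treads; going = 15 × 348 = 5220 mm.
Add landings: 5220 + 1545 + 1554 = 8319 mm.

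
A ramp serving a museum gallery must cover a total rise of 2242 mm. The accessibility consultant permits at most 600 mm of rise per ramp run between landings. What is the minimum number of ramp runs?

4 runs

⌈2242/600⌉ = 4 ramp runs.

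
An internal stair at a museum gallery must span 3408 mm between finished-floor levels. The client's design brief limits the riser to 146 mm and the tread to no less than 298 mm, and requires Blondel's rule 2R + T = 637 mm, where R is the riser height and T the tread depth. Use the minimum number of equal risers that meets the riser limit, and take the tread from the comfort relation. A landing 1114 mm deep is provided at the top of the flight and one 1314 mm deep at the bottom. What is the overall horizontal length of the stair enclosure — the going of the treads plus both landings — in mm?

⌈3408/146⌉ = 24 risers.
R = 3408 ÷ 24 = 142 mm.
Tread T = 637 − 2 × 142 = 353 mm (≥ 298 mm).
Treads = 24 − 1 = 23; going = 23 × 353 = 8119 mm.
Enclosure = 8119 + 1114 + 1314 = 10547 mm.

10547 mm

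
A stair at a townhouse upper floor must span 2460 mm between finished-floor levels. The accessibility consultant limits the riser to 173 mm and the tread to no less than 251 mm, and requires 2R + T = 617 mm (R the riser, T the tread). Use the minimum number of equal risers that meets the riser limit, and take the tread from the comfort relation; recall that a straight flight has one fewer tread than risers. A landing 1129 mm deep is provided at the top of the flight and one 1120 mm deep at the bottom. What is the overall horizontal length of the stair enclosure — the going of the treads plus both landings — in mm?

6295 mm

⌈2460/173⌉ = 15 risers.
R = 2460 ÷ 15 = 164 mm.
From 2R + T = 617: T = 617 − 328 = 289 mm.
Going = (15 − 1) × 289 = 4046 mm.
Enclosure = 4046 + 1129 + 1120 = 6295 mm.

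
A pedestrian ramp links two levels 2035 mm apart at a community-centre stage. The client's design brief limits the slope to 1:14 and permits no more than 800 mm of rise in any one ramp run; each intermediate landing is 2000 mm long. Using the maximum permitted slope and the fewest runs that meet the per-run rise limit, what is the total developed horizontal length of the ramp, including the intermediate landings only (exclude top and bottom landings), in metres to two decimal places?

⌈2035/800⌉ = 3 ramp runs. That means 2 intermediate landings.
Horizontal run for 2035 mm of rise at 1:14 is 2035 × 14 = 28490 mm.
2 intermediate landings contribute 2 × 2000 = 4000 mm.
Total developed length = 28490 + 4000 = 32490 mm.
= 32.49 m.

32.49 m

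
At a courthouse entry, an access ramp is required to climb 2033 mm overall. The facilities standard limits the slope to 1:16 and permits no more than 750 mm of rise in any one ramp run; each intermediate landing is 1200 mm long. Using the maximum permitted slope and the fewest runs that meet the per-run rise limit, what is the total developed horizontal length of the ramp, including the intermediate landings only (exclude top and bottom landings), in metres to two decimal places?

34.93 m

At most 750 each: 2033/750 = 2.71, giving 3 ramp runs. That means 2 intermediate landings.
Ramp run (horizontal) at 1:16: 2033 × 16 = 32528 mm.
2 intermediate landings contribute 2 × 1200 = 2400 mm.
Total developed length = 32528 + 2400 = 34928 mm.
= 34.93 m.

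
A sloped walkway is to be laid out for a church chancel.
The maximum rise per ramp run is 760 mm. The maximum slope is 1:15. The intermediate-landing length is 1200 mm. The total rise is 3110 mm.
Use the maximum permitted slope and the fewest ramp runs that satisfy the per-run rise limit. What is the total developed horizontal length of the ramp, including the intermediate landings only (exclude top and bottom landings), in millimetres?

3110 / 760 = 4.092 → round up to 5 ramp runs. That means 4 intermediate landings.
Ramp run (horizontal) at 1:15: 3110 × 15 = 46650 mm.
4 intermediate landings contribute 4 × 1200 = 4800 mm.
Total developed length = 46650 + 4800 = 51450 mm.

51450 mm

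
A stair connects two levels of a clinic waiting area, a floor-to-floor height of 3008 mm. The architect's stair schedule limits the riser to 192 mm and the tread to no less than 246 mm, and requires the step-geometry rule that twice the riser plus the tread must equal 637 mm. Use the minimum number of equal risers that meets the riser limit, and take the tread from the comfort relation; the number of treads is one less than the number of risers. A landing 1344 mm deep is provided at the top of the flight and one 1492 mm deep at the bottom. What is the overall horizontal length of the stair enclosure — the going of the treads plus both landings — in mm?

3008 / 192 = 15.667 → round up to 16 risers.
Each riser is 3008/16 = 188 mm (≤ 192 mm).
T = 637 − 2·188 = 261 mm, which satisfies the 246 mm minimum.
Going = (16 − 1) × 261 = 3915 mm.
Add landings: 3915 + 1344 + 1492 = 6751 mm.

6751 mm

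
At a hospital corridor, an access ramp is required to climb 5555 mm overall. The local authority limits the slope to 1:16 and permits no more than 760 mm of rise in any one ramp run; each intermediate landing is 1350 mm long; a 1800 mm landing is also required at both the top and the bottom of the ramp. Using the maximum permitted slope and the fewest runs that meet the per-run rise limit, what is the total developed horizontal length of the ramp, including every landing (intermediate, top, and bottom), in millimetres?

⌈5555/760⌉ = 8 ramp runs. That means 7 intermediate landings.
Ramp run (horizontal) at 1:16: 5555 × 16 = 88880 mm.
7 intermediate landings contribute 7 × 1350 = 9450 mm.
Top and bottom landings: 2 × 1800 = 3600 mm.
Total = 88880 + 9450 + 3600 = 101930 mm.

101930 mm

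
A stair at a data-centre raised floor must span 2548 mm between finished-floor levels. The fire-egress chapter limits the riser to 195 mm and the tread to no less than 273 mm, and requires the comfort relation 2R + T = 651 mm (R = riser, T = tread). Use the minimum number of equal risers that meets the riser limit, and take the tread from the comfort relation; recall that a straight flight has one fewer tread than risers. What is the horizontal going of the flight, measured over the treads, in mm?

3731 mm

2548 / 195 = 13.07, so 14 risers are needed.
Each riser is 2548/14 = 182 mm (≤ 195 mm).
T = 651 − 2·182 = 287 mm, which satisfies the 273 mm minimum.
Going = (14 − 1) × 287 = 3731 mm.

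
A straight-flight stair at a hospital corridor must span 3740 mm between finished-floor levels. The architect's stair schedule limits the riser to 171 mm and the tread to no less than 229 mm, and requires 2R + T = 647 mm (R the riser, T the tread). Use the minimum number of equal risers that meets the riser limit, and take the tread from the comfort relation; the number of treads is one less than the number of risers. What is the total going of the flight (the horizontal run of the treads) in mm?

6447 mm

⌈3740/171⌉ = 22 risers.
R = 3740 ÷ 22 = 170 mm.
Tread T = 647 − 2 × 170 = 307 mm (≥ 229 mm).
Treads = 22 − 1 = 21; going = 21 × 307 = 6447 mm.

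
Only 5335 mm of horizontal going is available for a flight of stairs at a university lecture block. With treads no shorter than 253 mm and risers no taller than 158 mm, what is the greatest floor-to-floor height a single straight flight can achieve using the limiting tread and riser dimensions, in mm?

3476 mm

5335 / 253 = 21.09, so 21 treads fit.
Risers = treads + 1 = 22.
Maximum height = 22 × 158 = 3476 mm.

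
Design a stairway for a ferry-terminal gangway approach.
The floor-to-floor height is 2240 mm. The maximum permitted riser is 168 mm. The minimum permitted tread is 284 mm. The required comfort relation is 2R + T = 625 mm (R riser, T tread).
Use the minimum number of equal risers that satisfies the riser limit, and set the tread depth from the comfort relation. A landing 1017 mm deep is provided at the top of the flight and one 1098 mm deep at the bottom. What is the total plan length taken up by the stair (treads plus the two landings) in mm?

⌈2240/168⌉ = 14 risers.
Riser R = 2240 / 14 = 160 mm, within the 168 mm limit.
Tread T = 625 − 2 × 160 = 305 mm (≥ 284 mm).
Going = (14 − 1) × 305 = 3965 mm.
Add landings: 3965 + 1017 + 1098 = 6080 mm.

6080 mm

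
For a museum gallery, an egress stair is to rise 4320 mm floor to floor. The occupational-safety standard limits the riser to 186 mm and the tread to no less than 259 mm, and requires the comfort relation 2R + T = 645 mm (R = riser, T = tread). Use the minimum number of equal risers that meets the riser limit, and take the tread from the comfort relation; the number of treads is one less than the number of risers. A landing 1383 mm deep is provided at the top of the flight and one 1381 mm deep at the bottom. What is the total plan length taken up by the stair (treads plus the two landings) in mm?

9319 mm

At most 186 each: 4320/186 = 23.23, giving 24 risers.
R = 4320 ÷ 24 = 180 mm.
From 2R + T = 645: T = 645 − 360 = 285 mm.
24 risers give 23 treads; going = 23 × 285 = 6555 mm.
Enclosure = 6555 + 1383 + 1381 = 9319 mm.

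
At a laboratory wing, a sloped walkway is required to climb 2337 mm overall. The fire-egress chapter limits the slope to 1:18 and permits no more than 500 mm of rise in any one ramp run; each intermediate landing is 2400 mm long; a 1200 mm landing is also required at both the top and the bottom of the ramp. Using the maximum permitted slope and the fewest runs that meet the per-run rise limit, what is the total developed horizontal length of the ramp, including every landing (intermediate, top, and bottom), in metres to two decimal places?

54.07 m

At most 500 each: 2337/500 = 4.67, giving 5 ramp runs. That means 4 intermediate landings.
Horizontal run for 2337 mm of rise at 1:18 is 2337 × 18 = 42066 mm.
4 intermediate landings contribute 4 × 2400 = 9600 mm.
Top and bottom landings: 2 × 1200 = 2400 mm.
Total = 42066 + 9600 + 2400 = 54066 mm.
= 54.07 m.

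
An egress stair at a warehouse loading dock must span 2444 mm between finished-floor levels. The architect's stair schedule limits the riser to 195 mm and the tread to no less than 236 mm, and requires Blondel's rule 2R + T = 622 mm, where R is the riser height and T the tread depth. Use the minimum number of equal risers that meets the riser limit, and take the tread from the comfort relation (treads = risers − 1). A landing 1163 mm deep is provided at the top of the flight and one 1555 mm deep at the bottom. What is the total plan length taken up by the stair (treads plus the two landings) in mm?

5670 mm

2444 / 195 = 12.533 → round up to 13 risers.
R = 2444 ÷ 13 = 188 mm.
Tread T = 622 − 2 × 188 = 246 mm (≥ 236 mm).
13 risers give 12 treads; going = 12 × 246 = 2952 mm.
Add landings: 2952 + 1163 + 1555 = 5670 mm.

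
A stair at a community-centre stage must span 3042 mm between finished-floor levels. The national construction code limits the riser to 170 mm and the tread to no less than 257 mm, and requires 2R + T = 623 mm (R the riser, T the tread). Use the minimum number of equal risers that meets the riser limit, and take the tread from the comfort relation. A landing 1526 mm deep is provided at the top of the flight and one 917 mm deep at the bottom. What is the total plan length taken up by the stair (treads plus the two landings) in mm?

At most 170 each: 3042/170 = 17.89, giving 18 risers.
Each riser is 3042/18 = 169 mm (≤ 170 mm).
Tread T = 623 − 2 × 169 = 285 mm (≥ 257 mm).
18 risers give 17 treads; going = 17 × 285 = 4845 mm.
Add landings: 4845 + 1526 + 917 = 7288 mm.

7288 mm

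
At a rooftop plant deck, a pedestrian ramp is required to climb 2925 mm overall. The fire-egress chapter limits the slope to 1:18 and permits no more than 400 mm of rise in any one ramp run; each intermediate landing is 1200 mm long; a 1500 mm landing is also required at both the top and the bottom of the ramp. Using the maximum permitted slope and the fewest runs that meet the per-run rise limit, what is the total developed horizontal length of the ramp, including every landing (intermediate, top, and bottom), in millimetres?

At most 400 each: 2925/400 = 7.31, giving 8 ramp runs. That means 7 intermediate landings.
Ramp run (horizontal) at 1:18: 2925 × 18 = 52650 mm.
7 intermediate landings contribute 7 × 1200 = 8400 mm.
Top and bottom landings: 2 × 1500 = 3000 mm.
Total = 52650 + 8400 + 3000 = 64050 mm.

64050 mm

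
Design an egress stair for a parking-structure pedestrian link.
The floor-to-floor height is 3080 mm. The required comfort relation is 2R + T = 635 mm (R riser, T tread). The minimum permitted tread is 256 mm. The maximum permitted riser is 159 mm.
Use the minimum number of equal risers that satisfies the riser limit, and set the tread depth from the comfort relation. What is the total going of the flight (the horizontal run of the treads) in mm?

6213 mm

⌈3080/159⌉ = 20 risers.
Each riser is 3080/20 = 154 mm (≤ 159 mm).
Tread T = 635 − 2 × 154 = 327 mm (≥ 256 mm).
Going = (20 − 1) × 327 = 6213 mm.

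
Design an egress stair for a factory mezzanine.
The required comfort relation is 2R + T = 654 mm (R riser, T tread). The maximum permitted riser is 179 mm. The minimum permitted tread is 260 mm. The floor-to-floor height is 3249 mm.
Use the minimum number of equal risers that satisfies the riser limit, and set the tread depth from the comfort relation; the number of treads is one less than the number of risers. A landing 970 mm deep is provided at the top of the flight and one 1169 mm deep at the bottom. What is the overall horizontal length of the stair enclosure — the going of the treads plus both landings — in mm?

7755 mm

At most 179 each: 3249/179 = 18.15, giving 19 risers.
R = 3249 ÷ 19 = 171 mm.
Tread T = 654 − 2 × 171 = 312 mm (≥ 260 mm).
Going = (19 − 1) × 312 = 5616 mm.
Add landings: 5616 + 970 + 1169 = 7755 mm.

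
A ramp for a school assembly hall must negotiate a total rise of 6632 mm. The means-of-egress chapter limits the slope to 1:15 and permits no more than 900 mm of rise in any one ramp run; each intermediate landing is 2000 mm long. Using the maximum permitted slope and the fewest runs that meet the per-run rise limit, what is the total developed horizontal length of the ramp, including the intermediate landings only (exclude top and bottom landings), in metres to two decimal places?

113.48 m

6632 / 900 = 7.369 → round up to 8 ramp runs. That means 7 intermediate landings.
Ramp run (horizontal) at 1:15: 6632 × 15 = 99480 mm.
Intermediate landings: 7 × 2000 = 14000 mm.
Developed length = 99480 + 14000 = 113480 mm.
= 113.48 m.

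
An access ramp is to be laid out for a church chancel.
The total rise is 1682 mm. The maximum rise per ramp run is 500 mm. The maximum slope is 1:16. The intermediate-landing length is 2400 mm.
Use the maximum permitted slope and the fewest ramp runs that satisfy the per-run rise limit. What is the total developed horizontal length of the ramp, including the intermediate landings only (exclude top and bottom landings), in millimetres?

34112 mm

At most 500 each: 1682/500 = 3.36, giving 4 ramp runs. That means 3 intermediate landings.
Ramp run (horizontal) at 1:16: 1682 × 16 = 26912 mm.
3 intermediate landings contribute 3 × 2400 = 7200 mm.
Total developed length = 26912 + 7200 = 34112 mm.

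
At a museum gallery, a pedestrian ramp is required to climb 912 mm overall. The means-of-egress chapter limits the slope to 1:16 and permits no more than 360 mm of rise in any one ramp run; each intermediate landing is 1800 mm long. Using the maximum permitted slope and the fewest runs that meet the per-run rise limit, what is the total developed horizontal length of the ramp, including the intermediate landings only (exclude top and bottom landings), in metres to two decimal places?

912 / 360 = 2.53, so 3 ramp runs are needed. That means 2 intermediate landings.
Horizontal run for 912 mm of rise at 1:16 is 912 × 16 = 14592 mm.
2 intermediate landings contribute 2 × 1800 = 3600 mm.
Total developed length = 14592 + 3600 = 18192 mm.
= 18.19 m.

18.19 m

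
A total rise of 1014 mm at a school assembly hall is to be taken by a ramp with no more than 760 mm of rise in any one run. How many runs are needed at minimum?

2 runs

1014 / 760 = 1.33, so 2 ramp runs are needed.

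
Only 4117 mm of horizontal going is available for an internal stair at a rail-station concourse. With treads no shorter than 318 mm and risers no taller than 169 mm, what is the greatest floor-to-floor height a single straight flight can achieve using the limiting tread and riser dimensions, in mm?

2197 mm

Treads that fit: ⌊4117 / 318⌋ = 12.
Risers = treads + 1 = 13.
Maximum height = 13 × 169 = 2197 mm.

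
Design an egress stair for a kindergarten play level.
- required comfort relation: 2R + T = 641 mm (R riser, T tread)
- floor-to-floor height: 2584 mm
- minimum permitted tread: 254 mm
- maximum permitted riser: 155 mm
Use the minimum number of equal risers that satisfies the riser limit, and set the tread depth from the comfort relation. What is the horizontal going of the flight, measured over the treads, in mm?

5392 mm

2584 / 155 = 16.671 → round up to 17 risers.
Riser R = 2584 / 17 = 152 mm, within the 155 mm limit.
Tread T = 641 − 2 × 152 = 337 mm (≥ 254 mm).
Going = (17 − 1) × 337 = 5392 mm.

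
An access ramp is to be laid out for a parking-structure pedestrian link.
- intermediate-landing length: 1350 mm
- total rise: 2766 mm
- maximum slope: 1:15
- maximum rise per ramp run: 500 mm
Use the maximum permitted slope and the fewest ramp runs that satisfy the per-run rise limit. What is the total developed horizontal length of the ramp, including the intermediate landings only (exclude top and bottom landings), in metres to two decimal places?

48.24 m

At most 500 each: 2766/500 = 5.53, giving 6 ramp runs. That means 5 intermediate landings.
Ramp run (horizontal) at 1:15: 2766 × 15 = 41490 mm.
Intermediate landings: 5 × 1350 = 6750 mm.
Developed length = 41490 + 6750 = 48240 mm.
= 48.24 m.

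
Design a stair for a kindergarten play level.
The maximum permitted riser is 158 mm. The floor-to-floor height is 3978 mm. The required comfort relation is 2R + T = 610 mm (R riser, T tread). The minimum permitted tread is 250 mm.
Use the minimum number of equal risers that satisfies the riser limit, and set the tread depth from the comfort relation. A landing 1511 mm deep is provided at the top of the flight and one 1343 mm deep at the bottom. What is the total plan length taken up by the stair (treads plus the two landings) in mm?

⌈3978/158⌉ = 26 risers.
R = 3978 ÷ 26 = 153 mm.
From 2R + T = 610: T = 610 − 306 = 304 mm.
Treads = 26 − 1 = 25; going = 25 × 304 = 7600 mm.
Add landings: 7600 + 1511 + 1343 = 10454 mm.

10454 mm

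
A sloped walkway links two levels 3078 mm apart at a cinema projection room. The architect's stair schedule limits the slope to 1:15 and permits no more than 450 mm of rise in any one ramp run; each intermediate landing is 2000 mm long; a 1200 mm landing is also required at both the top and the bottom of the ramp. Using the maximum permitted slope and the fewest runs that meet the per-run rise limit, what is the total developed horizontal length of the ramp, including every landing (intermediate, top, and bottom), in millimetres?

60570 mm

At most 450 each: 3078/450 = 6.84, giving 7 ramp runs. That means 6 intermediate landings.
Ramp run (horizontal) at 1:15: 3078 × 15 = 46170 mm.
6 intermediate landings contribute 6 × 2000 = 12000 mm.
Top and bottom landings: 2 × 1200 = 2400 mm.
Total = 46170 + 12000 + 2400 = 60570 mm.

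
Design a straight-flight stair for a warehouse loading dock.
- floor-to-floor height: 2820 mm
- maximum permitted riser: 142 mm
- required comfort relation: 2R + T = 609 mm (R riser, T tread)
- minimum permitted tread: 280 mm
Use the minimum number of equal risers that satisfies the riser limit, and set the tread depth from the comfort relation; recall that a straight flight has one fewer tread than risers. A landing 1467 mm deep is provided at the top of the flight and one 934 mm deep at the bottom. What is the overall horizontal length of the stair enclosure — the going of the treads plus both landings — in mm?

8614 mm

⌈2820/142⌉ = 20 risers.
Each riser is 2820/20 = 141 mm (≤ 142 mm).
Tread T = 609 − 2 × 141 = 327 mm (≥ 280 mm).
20 risers give 19 treads; going = 19 × 327 = 6213 mm.
Add landings: 6213 + 1467 + 934 = 8614 mm.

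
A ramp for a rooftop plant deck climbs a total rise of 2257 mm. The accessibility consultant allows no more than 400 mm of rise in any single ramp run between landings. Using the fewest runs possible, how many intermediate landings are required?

2257 / 400 = 5.643 → round up to 6 ramp runs.
6 runs are separated by 5 intermediate landings.

5 intermediate landings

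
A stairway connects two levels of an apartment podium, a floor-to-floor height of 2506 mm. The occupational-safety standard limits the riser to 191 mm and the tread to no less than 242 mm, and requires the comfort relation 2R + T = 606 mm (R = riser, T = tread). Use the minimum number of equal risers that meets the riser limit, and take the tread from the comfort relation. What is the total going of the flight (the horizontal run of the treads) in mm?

2506 / 191 = 13.120 → round up to 14 risers.
Each riser is 2506/14 = 179 mm (≤ 191 mm).
T = 606 − 2·179 = 248 mm, which satisfies the 242 mm minimum.
Going = (14 − 1) × 248 = 3224 mm.

3224 mm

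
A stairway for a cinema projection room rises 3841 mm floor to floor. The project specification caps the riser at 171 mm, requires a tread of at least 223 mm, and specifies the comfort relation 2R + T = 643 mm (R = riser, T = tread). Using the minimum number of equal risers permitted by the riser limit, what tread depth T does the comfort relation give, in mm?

309 mm

3841 / 171 = 22.462 → round up to 23 risers.
R = 3841 ÷ 23 = 167 mm.
Tread T = 643 − 2 × 167 = 309 mm (≥ 223 mm).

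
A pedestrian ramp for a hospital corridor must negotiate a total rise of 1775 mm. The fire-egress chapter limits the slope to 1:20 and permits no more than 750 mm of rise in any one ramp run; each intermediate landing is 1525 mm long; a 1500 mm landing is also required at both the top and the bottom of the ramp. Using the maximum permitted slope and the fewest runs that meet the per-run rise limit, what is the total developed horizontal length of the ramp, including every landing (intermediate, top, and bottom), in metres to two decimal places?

41.55 m

At most 750 each: 1775/750 = 2.37, giving 3 ramp runs. That means 2 intermediate landings.
Ramp run (horizontal) at 1:20: 1775 × 20 = 35500 mm.
2 intermediate landings contribute 2 × 1525 = 3050 mm.
Top and bottom landings: 2 × 1500 = 3000 mm.
Total = 35500 + 3050 + 3000 = 41550 mm.
= 41.55 m.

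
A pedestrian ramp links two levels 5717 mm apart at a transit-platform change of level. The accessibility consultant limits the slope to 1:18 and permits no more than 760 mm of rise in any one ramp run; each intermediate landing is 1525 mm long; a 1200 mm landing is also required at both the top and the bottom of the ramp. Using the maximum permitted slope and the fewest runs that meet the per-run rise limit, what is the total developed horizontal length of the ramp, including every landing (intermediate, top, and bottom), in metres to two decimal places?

115.98 m

At most 760 each: 5717/760 = 7.52, giving 8 ramp runs. That means 7 intermediate landings.
Ramp run (horizontal) at 1:18: 5717 × 18 = 102906 mm.
Intermediate landings: 7 × 1525 = 10675 mm.
Top and bottom landings: 2 × 1200 = 2400 mm.
Total = 102906 + 10675 + 2400 = 115981 mm.
= 115.98 m.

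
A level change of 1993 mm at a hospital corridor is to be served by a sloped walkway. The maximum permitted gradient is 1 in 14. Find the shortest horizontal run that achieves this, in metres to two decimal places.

27.90 m

Run = rise × 14 = 1993 × 14 = 27902 mm.
27902 mm = 27.90 m.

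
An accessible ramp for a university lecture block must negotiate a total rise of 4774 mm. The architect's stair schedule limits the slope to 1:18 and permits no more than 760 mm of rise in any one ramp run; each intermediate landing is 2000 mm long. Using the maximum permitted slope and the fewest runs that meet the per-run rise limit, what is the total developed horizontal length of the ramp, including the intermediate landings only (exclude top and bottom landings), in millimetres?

97932 mm

4774 / 760 = 6.282 → round up to 7 ramp runs. That means 6 intermediate landings.
Ramp run (horizontal) at 1:18: 4774 × 18 = 85932 mm.
6 intermediate landings contribute 6 × 2000 = 12000 mm.
Total developed length = 85932 + 12000 = 97932 mm.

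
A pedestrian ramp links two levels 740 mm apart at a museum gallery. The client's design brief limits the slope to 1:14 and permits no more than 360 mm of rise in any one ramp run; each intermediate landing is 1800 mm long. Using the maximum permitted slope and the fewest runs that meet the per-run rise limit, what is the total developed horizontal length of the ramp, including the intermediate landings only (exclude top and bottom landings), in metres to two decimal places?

⌈740/360⌉ = 3 ramp runs. That means 2 intermediate landings.
Ramp run (horizontal) at 1:14: 740 × 14 = 10360 mm.
2 intermediate landings contribute 2 × 1800 = 3600 mm.
Total developed length = 10360 + 3600 = 13960 mm.
= 13.96 m.

13.96 m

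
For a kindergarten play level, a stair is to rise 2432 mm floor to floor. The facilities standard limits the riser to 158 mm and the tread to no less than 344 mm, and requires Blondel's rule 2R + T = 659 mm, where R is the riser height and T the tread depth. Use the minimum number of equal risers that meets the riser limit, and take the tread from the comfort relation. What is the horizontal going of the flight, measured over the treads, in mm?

At most 158 each: 2432/158 = 15.39, giving 16 risers.
Each riser is 2432/16 = 152 mm (≤ 158 mm).
From 2R + T = 659: T = 659 − 304 = 355 mm.
Treads = 16 − 1 = 15; going = 15 × 355 = 5325 mm.

5325 mm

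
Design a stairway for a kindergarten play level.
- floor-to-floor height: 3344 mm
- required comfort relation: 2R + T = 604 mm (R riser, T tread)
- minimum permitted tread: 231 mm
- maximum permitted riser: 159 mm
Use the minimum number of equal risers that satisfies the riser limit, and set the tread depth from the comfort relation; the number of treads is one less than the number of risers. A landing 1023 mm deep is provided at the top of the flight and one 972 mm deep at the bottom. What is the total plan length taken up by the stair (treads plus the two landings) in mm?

8295 mm

3344 / 159 = 21.031 → round up to 22 risers.
Each riser is 3344/22 = 152 mm (≤ 159 mm).
T = 604 − 2·152 = 300 mm, which satisfies the 231 mm minimum.
Treads = 22 − 1 = 21; going = 21 × 300 = 6300 mm.
Enclosure = 6300 + 1023 + 972 = 8295 mm.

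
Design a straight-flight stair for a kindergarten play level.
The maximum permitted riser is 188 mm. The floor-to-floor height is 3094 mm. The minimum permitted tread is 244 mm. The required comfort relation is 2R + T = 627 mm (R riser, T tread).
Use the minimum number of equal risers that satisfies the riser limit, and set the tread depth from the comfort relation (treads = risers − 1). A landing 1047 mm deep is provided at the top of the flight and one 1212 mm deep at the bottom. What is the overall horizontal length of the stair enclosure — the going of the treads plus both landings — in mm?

6467 mm

⌈3094/188⌉ = 17 risers.
R = 3094 ÷ 17 = 182 mm.
T = 627 − 2·182 = 263 mm, which satisfies the 244 mm minimum.
17 risers give 16 treads; going = 16 × 263 = 4208 mm.
Add landings: 4208 + 1047 + 1212 = 6467 mm.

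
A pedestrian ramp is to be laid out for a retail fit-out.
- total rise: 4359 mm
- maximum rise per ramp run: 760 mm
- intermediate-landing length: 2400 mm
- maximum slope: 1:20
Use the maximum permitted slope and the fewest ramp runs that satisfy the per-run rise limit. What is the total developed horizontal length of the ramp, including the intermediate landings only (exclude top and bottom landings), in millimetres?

4359 / 760 = 5.74, so 6 ramp runs are needed. That means 5 intermediate landings.
Ramp run (horizontal) at 1:20: 4359 × 20 = 87180 mm.
Intermediate landings: 5 × 2400 = 12000 mm.
Total developed length = 87180 + 12000 = 99180 mm.

99180 mm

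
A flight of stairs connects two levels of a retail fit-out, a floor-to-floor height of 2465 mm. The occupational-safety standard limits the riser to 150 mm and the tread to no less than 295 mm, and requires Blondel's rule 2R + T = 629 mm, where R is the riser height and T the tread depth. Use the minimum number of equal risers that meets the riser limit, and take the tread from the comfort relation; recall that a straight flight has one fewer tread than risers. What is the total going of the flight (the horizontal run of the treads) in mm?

2465 / 150 = 16.43, so 17 risers are needed.
Riser R = 2465 / 17 = 145 mm, within the 150 mm limit.
T = 629 − 2·145 = 339 mm, which satisfies the 295 mm minimum.
Treads = 17 − 1 = 16; going = 16 × 339 = 5424 mm.

5424 mm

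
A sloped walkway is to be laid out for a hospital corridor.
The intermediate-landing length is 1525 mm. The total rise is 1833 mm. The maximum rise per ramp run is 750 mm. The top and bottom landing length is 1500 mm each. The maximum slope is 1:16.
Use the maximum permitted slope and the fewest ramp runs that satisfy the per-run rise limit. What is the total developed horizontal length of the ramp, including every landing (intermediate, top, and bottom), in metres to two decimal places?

35.38 m

At most 750 each: 1833/750 = 2.44, giving 3 ramp runs. That means 2 intermediate landings.
Horizontal run for 1833 mm of rise at 1:16 is 1833 × 16 = 29328 mm.
Intermediate landings: 2 × 1525 = 3050 mm.
Top and bottom landings: 2 × 1500 = 3000 mm.
Total = 29328 + 3050 + 3000 = 35378 mm.
= 35.38 m.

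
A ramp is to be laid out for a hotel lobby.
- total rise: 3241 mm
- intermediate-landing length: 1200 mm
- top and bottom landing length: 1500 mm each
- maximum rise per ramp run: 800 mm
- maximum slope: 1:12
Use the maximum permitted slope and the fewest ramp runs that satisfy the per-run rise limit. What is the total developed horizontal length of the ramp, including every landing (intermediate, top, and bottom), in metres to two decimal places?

46.69 m

3241 / 800 = 4.05, so 5 ramp runs are needed. That means 4 intermediate landings.
Ramp run (horizontal) at 1:12: 3241 × 12 = 38892 mm.
Intermediate landings: 4 × 1200 = 4800 mm.
Top and bottom landings: 2 × 1500 = 3000 mm.
Total = 38892 + 4800 + 3000 = 46692 mm.
= 46.69 m.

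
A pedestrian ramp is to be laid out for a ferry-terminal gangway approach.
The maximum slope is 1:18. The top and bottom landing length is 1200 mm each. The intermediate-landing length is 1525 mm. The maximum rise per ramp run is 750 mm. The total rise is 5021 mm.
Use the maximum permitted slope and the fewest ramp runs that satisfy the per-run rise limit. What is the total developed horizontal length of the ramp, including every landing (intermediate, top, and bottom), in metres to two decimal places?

101.93 m

5021 / 750 = 6.69, so 7 ramp runs are needed. That means 6 intermediate landings.
Horizontal run for 5021 mm of rise at 1:18 is 5021 × 18 = 90378 mm.
Intermediate landings: 6 × 1525 = 9150 mm.
Top and bottom landings: 2 × 1200 = 2400 mm.
Total = 90378 + 9150 + 2400 = 101928 mm.
= 101.93 m.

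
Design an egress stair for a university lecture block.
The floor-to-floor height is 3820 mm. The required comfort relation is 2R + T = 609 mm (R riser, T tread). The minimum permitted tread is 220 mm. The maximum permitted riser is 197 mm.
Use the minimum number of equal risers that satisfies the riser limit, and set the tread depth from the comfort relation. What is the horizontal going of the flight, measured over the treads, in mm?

3820 / 197 = 19.391 → round up to 20 risers.
Each riser is 3820/20 = 191 mm (≤ 197 mm).
T = 609 − 2·191 = 227 mm, which satisfies the 220 mm minimum.
Treads = 20 − 1 = 19; going = 19 × 227 = 4313 mm.

4313 mm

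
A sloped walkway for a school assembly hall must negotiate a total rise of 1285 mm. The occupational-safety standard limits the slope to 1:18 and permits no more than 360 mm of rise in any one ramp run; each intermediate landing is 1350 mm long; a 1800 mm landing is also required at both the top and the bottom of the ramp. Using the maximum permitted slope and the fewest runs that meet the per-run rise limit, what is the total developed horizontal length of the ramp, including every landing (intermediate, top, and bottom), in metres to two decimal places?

30.78 m

At most 360 each: 1285/360 = 3.57, giving 4 ramp runs. That means 3 intermediate landings.
Ramp run (horizontal) at 1:18: 1285 × 18 = 23130 mm.
3 intermediate landings contribute 3 × 1350 = 4050 mm.
Top and bottom landings: 2 × 1800 = 3600 mm.
Total = 23130 + 4050 + 3600 = 30780 mm.
= 30.78 m.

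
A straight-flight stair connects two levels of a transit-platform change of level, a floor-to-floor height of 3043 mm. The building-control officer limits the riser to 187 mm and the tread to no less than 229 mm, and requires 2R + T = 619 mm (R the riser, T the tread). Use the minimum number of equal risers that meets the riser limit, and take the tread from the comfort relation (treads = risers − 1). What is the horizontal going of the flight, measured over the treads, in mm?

At most 187 each: 3043/187 = 16.27, giving 17 risers.
R = 3043 ÷ 17 = 179 mm.
From 2R + T = 619: T = 619 − 358 = 261 mm.
Treads = 17 − 1 = 16; going = 16 × 261 = 4176 mm.

4176 mm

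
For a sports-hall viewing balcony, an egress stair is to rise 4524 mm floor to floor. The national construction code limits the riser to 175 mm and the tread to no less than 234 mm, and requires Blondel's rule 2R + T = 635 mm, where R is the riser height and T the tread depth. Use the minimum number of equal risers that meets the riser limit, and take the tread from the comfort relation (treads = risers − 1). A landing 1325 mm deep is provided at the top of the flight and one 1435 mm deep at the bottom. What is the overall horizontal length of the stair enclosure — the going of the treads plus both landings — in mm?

4524 / 175 = 25.85, so 26 risers are needed.
Riser R = 4524 / 26 = 174 mm, within the 175 mm limit.
Tread T = 635 − 2 × 174 = 287 mm (≥ 234 mm).
Going = (26 − 1) × 287 = 7175 mm.
Add landings: 7175 + 1325 + 1435 = 9935 mm.

9935 mm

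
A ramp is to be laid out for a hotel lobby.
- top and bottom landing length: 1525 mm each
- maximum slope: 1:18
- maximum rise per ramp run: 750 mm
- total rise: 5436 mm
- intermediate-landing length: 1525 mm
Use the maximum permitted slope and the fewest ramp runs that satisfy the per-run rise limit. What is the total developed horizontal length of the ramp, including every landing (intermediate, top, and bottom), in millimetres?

5436 / 750 = 7.25, so 8 ramp runs are needed. That means 7 intermediate landings.
Ramp run (horizontal) at 1:18: 5436 × 18 = 97848 mm.
Intermediate landings: 7 × 1525 = 10675 mm.
Top and bottom landings: 2 × 1525 = 3050 mm.
Total = 97848 + 10675 + 3050 = 111573 mm.

111573 mm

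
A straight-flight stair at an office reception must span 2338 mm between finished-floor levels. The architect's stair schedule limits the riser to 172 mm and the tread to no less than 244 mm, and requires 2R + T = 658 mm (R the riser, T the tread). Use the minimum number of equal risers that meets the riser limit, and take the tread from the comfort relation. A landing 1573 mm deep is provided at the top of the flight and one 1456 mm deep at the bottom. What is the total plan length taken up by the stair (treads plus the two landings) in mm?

7241 mm

⌈2338/172⌉ = 14 risers.
Each riser is 2338/14 = 167 mm (≤ 172 mm).
Tread T = 658 − 2 × 167 = 324 mm (≥ 244 mm).
14 risers give 13 treads; going = 13 × 324 = 4212 mm.
Add landings: 4212 + 1573 + 1456 = 7241 mm.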